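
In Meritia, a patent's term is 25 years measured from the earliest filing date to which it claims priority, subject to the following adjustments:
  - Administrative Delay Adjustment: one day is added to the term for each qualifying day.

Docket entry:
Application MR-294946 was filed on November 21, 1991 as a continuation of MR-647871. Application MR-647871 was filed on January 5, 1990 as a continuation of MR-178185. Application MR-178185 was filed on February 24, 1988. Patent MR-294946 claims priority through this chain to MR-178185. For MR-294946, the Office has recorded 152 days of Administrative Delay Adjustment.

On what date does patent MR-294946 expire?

Earliest priority filing: 24 February 1988.
Base term: 24 February 1988 + 25 years → 24 February 2013.
Administrative Delay Adjustment: +152 days → 26 July 2013.

July 26, 2013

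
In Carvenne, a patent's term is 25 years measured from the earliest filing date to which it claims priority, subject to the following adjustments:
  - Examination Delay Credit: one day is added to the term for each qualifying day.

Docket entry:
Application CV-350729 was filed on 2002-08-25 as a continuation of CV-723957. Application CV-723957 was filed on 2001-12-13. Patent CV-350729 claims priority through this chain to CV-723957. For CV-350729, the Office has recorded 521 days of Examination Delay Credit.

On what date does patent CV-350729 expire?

Earliest priority filing: 13 December 2001.
Base term: 13 December 2001 + 25 years → 13 December 2026.
Examination Delay Credit: +521 days → 17 May 2028.

2028-05-17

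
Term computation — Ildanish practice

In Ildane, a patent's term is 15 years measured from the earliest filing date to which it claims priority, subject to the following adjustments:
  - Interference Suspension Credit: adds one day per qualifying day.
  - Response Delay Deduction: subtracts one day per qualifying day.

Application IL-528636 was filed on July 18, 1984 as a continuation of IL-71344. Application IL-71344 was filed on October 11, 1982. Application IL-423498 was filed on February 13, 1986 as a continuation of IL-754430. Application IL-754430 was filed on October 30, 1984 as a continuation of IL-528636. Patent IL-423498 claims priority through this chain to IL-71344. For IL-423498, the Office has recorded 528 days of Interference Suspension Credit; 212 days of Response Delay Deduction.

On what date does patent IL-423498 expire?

1998-08-23

Earliest priority filing: 11 October 1982.
Base term: 11 October 1982 + 15 years → 11 October 1997.
Interference Suspension Credit: +528 days → 23 March 1999.
Response Delay Deduction: −212 days → 23 August 1998.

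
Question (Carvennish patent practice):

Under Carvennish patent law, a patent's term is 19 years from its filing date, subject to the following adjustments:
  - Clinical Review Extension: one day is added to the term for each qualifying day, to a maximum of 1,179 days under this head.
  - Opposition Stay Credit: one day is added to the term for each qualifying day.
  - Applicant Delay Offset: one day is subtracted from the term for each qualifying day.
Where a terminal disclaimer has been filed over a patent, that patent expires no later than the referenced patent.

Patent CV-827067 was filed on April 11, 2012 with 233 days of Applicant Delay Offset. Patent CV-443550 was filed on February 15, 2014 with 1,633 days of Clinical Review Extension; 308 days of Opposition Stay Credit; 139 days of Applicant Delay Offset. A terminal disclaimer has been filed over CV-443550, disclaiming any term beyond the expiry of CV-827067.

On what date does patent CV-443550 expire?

2030-08-21

Natural term of CV-443550:
  Base: filing + 19 years → 15 February 2033.
  Clinical Review Extension: 1633 days claimed exceeds the 1179-day cap, so +1179 days → 9 May 2036.
  Opposition Stay Credit: +308 days → 13 March 2037.
  Applicant Delay Offset: −139 days → 25 October 2036.
Expiry of referenced patent CV-827067:
  Base: filing + 19 years → 11 April 2031.
  Applicant Delay Offset: −233 days → 21 August 2030.
Terminal disclaimer: CV-443550 expires on the earlier of 25 October 2036 and 21 August 2030.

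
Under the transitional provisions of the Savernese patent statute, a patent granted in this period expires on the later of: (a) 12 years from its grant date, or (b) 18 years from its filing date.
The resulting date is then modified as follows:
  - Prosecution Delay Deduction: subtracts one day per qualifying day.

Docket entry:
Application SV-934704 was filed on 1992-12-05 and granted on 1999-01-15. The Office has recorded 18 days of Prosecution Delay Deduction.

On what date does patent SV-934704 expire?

(a) grant + 12 years → 15 January 2011.
(b) filing + 18 years → 5 December 2010.
Later of the two: 15 January 2011.
Prosecution Delay Deduction: −18 days → 28 December 2010.

2010-12-28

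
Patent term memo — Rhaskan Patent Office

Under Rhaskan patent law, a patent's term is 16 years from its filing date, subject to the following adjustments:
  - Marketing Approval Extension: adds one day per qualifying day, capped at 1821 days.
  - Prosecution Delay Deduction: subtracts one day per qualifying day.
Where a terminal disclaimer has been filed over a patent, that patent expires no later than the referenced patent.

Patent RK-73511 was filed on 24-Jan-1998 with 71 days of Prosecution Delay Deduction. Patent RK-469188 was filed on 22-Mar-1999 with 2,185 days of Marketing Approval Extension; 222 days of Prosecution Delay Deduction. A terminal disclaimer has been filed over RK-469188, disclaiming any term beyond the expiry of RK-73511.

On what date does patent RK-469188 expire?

Natural term of RK-469188:
  Base: filing + 16 years → 22 March 2015.
  Marketing Approval Extension: 2185 days claimed exceeds the 1821-day cap, so +1821 days → 16 March 2020.
  Prosecution Delay Deduction: −222 days → 7 August 2019.
Expiry of referenced patent RK-73511:
  Base: filing + 16 years → 24 January 2014.
  Prosecution Delay Deduction: −71 days → 14 November 2013.
Terminal disclaimer: RK-469188 expires on the earlier of 7 August 2019 and 14 November 2013.

2013-11-14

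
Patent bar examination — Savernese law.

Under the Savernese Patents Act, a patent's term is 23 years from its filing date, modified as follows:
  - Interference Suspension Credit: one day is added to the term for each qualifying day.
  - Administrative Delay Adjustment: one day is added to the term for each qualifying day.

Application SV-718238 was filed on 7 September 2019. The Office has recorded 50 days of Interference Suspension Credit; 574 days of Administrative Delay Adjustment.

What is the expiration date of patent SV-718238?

Base term: filing date + 23 years → 7 September 2042.
Interference Suspension Credit: +50 days → 27 October 2042.
Administrative Delay Adjustment: +574 days → 23 May 2044.

2044-05-23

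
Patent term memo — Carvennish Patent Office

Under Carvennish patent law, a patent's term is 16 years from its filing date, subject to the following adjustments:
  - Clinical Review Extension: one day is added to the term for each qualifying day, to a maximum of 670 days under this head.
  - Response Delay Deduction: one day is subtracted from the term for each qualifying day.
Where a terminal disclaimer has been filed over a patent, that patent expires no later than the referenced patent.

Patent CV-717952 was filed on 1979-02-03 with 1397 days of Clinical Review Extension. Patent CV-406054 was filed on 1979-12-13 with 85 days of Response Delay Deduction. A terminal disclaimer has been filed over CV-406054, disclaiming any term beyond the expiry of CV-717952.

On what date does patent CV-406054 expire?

Natural term of CV-406054:
  Base: filing + 16 years → 13 December 1995.
  Response Delay Deduction: −85 days → 19 September 1995.
Expiry of referenced patent CV-717952:
  Base: filing + 16 years → 3 February 1995.
  Clinical Review Extension: 1397 days claimed exceeds the 670-day cap, so +670 days → 4 December 1996.
Terminal disclaimer: CV-406054 expires on the earlier of 19 September 1995 and 4 December 1996.

September 19, 1995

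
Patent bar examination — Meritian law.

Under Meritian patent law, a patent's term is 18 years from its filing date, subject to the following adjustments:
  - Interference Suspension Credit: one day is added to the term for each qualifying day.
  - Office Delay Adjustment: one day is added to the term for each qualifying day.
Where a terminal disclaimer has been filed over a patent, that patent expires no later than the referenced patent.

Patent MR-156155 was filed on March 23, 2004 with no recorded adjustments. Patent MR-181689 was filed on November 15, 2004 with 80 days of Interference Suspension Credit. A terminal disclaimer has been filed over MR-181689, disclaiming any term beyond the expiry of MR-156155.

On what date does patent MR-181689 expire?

March 23, 2022

Natural term of MR-181689:
  Base: filing + 18 years → 15 November 2022.
  Interference Suspension Credit: +80 days → 3 February 2023.
Expiry of referenced patent MR-156155:
  Base: filing + 18 years → 23 March 2022.
Terminal disclaimer: MR-181689 expires on the earlier of 3 February 2023 and 23 March 2022.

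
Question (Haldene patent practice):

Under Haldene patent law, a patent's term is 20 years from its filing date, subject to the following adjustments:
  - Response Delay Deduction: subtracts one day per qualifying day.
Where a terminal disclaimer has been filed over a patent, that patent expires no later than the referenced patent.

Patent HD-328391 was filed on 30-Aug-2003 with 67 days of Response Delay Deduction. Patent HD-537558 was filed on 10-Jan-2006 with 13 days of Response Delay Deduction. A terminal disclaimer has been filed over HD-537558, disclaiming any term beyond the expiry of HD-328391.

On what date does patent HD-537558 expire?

June 24, 2023

Natural term of HD-537558:
  Base: filing + 20 years → 10 January 2026.
  Response Delay Deduction: −13 days → 28 December 2025.
Expiry of referenced patent HD-328391:
  Base: filing + 20 years → 30 August 2023.
  Response Delay Deduction: −67 days → 24 June 2023.
Terminal disclaimer: HD-537558 expires on the earlier of 28 December 2025 and 24 June 2023.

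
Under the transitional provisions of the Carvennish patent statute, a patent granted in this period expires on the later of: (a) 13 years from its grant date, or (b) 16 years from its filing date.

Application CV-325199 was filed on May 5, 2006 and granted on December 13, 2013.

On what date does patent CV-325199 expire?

(a) grant + 13 years → 13 December 2026.
(b) filing + 16 years → 5 May 2022.
Later of the two: 13 December 2026.

2026-12-13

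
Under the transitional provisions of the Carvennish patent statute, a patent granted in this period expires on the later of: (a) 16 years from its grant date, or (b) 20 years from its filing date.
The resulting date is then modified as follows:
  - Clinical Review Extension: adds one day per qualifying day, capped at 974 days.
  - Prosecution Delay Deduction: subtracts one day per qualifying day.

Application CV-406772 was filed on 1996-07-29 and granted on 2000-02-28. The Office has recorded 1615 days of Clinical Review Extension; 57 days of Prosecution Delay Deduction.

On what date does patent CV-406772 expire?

(a) grant + 16 years → 28 February 2016.
(b) filing + 20 years → 29 July 2016.
Later of the two: 29 July 2016.
Clinical Review Extension: 1615 days claimed exceeds the 974-day cap, so +974 days → 30 March 2019.
Prosecution Delay Deduction: −57 days → 1 February 2019.

2019-02-01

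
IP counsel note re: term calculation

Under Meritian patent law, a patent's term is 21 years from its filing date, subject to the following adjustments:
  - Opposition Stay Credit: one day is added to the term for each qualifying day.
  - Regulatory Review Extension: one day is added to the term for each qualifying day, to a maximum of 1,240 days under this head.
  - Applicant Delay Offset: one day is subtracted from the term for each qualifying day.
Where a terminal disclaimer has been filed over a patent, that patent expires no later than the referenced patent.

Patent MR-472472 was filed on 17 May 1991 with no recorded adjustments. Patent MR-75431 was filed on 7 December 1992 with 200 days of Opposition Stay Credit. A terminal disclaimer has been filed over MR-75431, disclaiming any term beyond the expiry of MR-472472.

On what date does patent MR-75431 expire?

May 17, 2012

Natural term of MR-75431:
  Base: filing + 21 years → 7 December 2013.
  Opposition Stay Credit: +200 days → 25 June 2014.
Expiry of referenced patent MR-472472:
  Base: filing + 21 years → 17 May 2012.
Terminal disclaimer: MR-75431 expires on the earlier of 25 June 2014 and 17 May 2012.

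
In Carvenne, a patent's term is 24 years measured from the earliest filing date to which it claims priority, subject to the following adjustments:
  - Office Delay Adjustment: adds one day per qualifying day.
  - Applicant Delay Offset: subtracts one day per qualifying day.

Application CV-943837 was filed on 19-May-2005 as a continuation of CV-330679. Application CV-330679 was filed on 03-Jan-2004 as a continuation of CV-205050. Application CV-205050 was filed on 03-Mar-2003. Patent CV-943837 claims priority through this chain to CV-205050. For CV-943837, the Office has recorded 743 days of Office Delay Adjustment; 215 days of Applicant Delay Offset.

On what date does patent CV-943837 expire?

Earliest priority filing: 3 March 2003.
Base term: 3 March 2003 + 24 years → 3 March 2027.
Office Delay Adjustment: +743 days → 15 March 2029.
Applicant Delay Offset: −215 days → 12 August 2028.

2028-08-12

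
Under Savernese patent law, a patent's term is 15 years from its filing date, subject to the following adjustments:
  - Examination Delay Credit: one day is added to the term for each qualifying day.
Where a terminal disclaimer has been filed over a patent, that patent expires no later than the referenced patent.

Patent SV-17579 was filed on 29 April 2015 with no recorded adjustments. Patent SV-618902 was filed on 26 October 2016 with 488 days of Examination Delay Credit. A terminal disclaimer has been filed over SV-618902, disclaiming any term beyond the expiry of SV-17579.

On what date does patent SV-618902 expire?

Natural term of SV-618902:
  Base: filing + 15 years → 26 October 2031.
  Examination Delay Credit: +488 days → 25 February 2033.
Expiry of referenced patent SV-17579:
  Base: filing + 15 years → 29 April 2030.
Terminal disclaimer: SV-618902 expires on the earlier of 25 February 2033 and 29 April 2030.

April 29, 2030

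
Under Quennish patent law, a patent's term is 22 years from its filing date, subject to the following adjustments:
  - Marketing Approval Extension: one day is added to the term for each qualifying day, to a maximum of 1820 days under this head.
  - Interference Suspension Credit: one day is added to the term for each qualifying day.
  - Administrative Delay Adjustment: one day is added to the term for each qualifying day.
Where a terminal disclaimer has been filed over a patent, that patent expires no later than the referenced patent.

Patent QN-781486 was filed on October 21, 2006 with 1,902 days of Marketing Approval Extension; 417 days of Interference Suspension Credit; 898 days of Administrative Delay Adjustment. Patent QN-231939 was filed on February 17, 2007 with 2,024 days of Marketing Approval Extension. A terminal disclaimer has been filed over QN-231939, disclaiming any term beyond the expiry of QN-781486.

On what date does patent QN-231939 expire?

2034-02-11

Natural term of QN-231939:
  Base: filing + 22 years → 17 February 2029.
  Marketing Approval Extension: 2024 days claimed exceeds the 1820-day cap, so +1820 days → 11 February 2034.
Expiry of referenced patent QN-781486:
  Base: filing + 22 years → 21 October 2028.
  Marketing Approval Extension: 1902 days claimed exceeds the 1820-day cap, so +1820 days → 15 October 2033.
  Interference Suspension Credit: +417 days → 6 December 2034.
  Administrative Delay Adjustment: +898 days → 22 May 2037.
Terminal disclaimer: QN-231939 expires on the earlier of 11 February 2034 and 22 May 2037.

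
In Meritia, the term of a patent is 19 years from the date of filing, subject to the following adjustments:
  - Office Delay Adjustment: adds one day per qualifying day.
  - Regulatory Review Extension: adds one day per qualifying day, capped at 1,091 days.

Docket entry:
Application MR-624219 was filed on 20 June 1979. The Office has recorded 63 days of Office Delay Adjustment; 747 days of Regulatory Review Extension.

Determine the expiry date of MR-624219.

Base term: filing date + 19 years → 20 June 1998.
Office Delay Adjustment: +63 days → 22 August 1998.
Regulatory Review Extension: 747 days (within the 1091-day cap) → +747 days → 7 September 2000.

September 7, 2000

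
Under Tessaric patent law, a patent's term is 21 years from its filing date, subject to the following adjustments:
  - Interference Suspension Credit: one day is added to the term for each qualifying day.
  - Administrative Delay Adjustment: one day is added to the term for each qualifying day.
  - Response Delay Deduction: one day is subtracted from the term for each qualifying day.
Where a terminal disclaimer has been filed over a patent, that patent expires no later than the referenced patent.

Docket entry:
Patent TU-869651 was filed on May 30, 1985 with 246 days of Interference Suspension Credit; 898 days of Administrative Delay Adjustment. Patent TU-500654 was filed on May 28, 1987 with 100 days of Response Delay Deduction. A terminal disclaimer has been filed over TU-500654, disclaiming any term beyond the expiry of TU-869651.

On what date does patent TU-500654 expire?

February 18, 2008

Natural term of TU-500654:
  Base: filing + 21 years → 28 May 2008.
  Response Delay Deduction: −100 days → 18 February 2008.
Expiry of referenced patent TU-869651:
  Base: filing + 21 years → 30 May 2006.
  Interference Suspension Credit: +246 days → 31 January 2007.
  Administrative Delay Adjustment: +898 days → 17 July 2009.
Terminal disclaimer: TU-500654 expires on the earlier of 18 February 2008 and 17 July 2009.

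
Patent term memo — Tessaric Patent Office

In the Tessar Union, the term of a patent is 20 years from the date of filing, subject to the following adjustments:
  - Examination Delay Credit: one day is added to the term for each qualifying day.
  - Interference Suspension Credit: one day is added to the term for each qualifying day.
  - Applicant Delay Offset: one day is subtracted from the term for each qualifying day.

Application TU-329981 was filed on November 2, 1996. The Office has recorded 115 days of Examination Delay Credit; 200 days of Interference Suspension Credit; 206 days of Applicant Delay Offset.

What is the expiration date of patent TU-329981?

February 19, 2017

Base term: filing date + 20 years → 2 November 2016.
Examination Delay Credit: +115 days → 25 February 2017.
Interference Suspension Credit: +200 days → 13 September 2017.
Applicant Delay Offset: −206 days → 19 February 2017.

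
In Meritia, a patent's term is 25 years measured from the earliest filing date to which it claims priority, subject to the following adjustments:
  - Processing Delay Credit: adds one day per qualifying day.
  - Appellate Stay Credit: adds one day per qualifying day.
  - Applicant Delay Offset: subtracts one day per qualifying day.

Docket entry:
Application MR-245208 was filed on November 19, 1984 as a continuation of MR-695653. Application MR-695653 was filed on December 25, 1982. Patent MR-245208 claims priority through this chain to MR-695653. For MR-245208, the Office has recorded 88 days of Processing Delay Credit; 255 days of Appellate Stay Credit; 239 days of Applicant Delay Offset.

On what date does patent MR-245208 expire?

Earliest priority filing: 25 December 1982.
Base term: 25 December 1982 + 25 years → 25 December 2007.
Processing Delay Credit: +88 days → 22 March 2008.
Appellate Stay Credit: +255 days → 2 December 2008.
Applicant Delay Offset: −239 days → 7 April 2008.

2008-04-07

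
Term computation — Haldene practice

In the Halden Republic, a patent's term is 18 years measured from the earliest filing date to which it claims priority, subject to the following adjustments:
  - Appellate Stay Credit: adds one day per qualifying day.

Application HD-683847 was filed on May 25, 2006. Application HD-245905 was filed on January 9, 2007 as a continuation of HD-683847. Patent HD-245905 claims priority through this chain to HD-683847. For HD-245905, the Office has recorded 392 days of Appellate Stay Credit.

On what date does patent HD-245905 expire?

Earliest priority filing: 25 May 2006.
Base term: 25 May 2006 + 18 years → 25 May 2024.
Appellate Stay Credit: +392 days → 21 June 2025.

June 21, 2025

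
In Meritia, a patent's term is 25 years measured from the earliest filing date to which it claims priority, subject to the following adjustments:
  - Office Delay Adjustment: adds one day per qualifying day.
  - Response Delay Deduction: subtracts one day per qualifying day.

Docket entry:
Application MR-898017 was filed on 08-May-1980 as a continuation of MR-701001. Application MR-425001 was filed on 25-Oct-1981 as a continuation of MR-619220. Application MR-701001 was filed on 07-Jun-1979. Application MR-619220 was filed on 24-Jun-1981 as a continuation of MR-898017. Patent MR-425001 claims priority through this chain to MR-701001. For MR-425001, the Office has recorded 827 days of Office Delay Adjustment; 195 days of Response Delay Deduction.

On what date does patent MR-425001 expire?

March 1, 2006

Earliest priority filing: 7 June 1979.
Base term: 7 June 1979 + 25 years → 7 June 2004.
Office Delay Adjustment: +827 days → 12 September 2006.
Response Delay Deduction: −195 days → 1 March 2006.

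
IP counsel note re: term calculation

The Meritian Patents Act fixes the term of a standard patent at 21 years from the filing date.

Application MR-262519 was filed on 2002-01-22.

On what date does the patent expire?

Filing date + 21 years → 22 January 2023.

2023-01-22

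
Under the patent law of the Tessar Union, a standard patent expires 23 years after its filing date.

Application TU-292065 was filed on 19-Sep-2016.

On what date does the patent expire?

Filing date + 23 years → 19 September 2039.

2039-09-19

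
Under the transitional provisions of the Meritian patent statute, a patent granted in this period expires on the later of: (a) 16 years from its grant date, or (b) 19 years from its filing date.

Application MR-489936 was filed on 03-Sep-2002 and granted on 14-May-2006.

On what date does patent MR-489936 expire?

2022-05-14

(a) grant + 16 years → 14 May 2022.
(b) filing + 19 years → 3 September 2021.
Later of the two: 14 May 2022.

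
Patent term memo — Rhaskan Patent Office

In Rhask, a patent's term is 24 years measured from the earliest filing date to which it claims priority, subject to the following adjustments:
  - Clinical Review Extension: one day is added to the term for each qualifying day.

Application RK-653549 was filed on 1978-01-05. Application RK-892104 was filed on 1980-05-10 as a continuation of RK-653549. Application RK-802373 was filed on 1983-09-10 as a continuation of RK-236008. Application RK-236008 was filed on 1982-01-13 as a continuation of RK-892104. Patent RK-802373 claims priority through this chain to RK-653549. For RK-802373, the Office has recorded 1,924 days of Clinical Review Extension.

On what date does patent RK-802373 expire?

Earliest priority filing: 5 January 1978.
Base term: 5 January 1978 + 24 years → 5 January 2002.
Clinical Review Extension: +1924 days → 13 April 2007.

April 13, 2007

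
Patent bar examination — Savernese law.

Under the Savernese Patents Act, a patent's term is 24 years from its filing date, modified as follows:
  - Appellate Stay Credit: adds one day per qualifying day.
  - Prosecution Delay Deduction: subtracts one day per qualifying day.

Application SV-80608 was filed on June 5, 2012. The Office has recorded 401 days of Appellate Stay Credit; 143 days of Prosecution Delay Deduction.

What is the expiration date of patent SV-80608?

Base term: filing date + 24 years → 5 June 2036.
Appellate Stay Credit: +401 days → 11 July 2037.
Prosecution Delay Deduction: −143 days → 18 February 2037.

2037-02-18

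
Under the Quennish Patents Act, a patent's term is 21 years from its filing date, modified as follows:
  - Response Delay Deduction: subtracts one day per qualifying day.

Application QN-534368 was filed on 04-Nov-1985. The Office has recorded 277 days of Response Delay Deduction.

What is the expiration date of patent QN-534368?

Base term: filing date + 21 years → 4 November 2006.
Response Delay Deduction: −277 days → 31 January 2006.

January 31, 2006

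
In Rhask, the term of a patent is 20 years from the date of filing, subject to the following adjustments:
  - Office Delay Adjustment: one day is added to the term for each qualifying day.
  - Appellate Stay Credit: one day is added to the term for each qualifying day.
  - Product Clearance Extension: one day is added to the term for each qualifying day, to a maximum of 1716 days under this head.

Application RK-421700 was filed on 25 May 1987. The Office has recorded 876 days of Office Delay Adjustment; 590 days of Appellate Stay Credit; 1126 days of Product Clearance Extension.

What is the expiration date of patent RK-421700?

2014-06-29

Base term: filing date + 20 years → 25 May 2007.
Office Delay Adjustment: +876 days → 17 October 2009.
Appellate Stay Credit: +590 days → 30 May 2011.
Product Clearance Extension: 1126 days (within the 1716-day cap) → +1126 days → 29 June 2014.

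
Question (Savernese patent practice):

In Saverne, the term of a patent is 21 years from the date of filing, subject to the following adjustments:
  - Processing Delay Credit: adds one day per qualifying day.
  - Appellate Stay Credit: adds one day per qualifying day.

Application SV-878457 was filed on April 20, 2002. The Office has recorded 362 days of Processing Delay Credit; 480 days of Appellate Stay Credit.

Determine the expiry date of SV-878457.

Base term: filing date + 21 years → 20 April 2023.
Processing Delay Credit: +362 days → 16 April 2024.
Appellate Stay Credit: +480 days → 9 August 2025.

2025-08-09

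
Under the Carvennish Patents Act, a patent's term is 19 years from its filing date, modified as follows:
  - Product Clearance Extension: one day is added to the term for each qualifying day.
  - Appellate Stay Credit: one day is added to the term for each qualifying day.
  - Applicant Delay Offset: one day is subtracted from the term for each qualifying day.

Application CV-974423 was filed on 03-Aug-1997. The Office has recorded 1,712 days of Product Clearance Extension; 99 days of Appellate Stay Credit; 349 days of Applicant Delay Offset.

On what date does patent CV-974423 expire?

August 4, 2020

Base term: filing date + 19 years → 3 August 2016.
Product Clearance Extension: +1712 days → 11 April 2021.
Appellate Stay Credit: +99 days → 19 July 2021.
Applicant Delay Offset: −349 days → 4 August 2020.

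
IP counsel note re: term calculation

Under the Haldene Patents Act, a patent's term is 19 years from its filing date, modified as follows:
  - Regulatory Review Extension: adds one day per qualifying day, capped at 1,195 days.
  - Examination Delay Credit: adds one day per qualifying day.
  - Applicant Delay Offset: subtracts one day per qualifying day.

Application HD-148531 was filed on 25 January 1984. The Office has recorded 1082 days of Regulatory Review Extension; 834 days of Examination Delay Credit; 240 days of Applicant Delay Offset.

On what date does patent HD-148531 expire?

Base term: filing date + 19 years → 25 January 2003.
Regulatory Review Extension: 1082 days (within the 1195-day cap) → +1082 days → 11 January 2006.
Examination Delay Credit: +834 days → 24 April 2008.
Applicant Delay Offset: −240 days → 28 August 2007.

August 28, 2007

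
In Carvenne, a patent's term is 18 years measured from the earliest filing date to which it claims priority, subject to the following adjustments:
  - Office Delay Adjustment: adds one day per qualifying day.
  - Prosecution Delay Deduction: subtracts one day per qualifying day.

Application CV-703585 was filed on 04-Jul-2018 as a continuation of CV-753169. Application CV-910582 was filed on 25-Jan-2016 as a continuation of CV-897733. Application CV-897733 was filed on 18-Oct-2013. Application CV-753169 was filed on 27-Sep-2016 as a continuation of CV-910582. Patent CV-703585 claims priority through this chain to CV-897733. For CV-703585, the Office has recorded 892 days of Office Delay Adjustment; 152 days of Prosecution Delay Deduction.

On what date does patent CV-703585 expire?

October 27, 2033

Earliest priority filing: 18 October 2013.
Base term: 18 October 2013 + 18 years → 18 October 2031.
Office Delay Adjustment: +892 days → 28 March 2034.
Prosecution Delay Deduction: −152 days → 27 October 2033.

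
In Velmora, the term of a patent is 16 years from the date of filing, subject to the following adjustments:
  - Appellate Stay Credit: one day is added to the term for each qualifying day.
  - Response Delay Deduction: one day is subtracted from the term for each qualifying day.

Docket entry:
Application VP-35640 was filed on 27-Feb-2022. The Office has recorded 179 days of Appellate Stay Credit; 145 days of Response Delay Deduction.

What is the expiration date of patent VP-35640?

Base term: filing date + 16 years → 27 February 2038.
Appellate Stay Credit: +179 days → 25 August 2038.
Response Delay Deduction: −145 days → 2 April 2038.

2038-04-02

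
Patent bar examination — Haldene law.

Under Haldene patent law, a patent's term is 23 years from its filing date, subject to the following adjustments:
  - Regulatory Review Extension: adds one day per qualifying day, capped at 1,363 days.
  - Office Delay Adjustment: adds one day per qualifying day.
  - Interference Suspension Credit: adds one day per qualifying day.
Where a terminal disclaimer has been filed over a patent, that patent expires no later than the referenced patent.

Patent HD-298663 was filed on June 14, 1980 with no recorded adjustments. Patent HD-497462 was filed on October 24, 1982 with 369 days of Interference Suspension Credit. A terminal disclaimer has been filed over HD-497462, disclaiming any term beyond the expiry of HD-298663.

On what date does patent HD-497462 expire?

2003-06-14

Natural term of HD-497462:
  Base: filing + 23 years → 24 October 2005.
  Interference Suspension Credit: +369 days → 28 October 2006.
Expiry of referenced patent HD-298663:
  Base: filing + 23 years → 14 June 2003.
Terminal disclaimer: HD-497462 expires on the earlier of 28 October 2006 and 14 June 2003.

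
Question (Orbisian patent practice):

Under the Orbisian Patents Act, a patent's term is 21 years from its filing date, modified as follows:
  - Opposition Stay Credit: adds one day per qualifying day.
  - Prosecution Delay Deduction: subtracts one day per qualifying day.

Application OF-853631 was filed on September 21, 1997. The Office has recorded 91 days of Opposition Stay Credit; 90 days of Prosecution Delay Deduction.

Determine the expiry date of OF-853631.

Base term: filing date + 21 years → 21 September 2018.
Opposition Stay Credit: +91 days → 21 December 2018.
Prosecution Delay Deduction: −90 days → 22 September 2018.

September 22, 2018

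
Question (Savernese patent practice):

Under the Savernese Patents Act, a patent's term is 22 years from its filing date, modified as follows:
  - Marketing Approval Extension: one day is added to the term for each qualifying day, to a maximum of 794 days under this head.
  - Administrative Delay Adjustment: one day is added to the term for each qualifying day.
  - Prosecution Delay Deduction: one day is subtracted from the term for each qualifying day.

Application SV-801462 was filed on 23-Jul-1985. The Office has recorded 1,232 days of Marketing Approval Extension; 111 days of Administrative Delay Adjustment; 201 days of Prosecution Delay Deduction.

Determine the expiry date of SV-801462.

Base term: filing date + 22 years → 23 July 2007.
Marketing Approval Extension: 1232 days claimed exceeds the 794-day cap, so +794 days → 24 September 2009.
Administrative Delay Adjustment: +111 days → 13 January 2010.
Prosecution Delay Deduction: −201 days → 26 June 2009.

June 26, 2009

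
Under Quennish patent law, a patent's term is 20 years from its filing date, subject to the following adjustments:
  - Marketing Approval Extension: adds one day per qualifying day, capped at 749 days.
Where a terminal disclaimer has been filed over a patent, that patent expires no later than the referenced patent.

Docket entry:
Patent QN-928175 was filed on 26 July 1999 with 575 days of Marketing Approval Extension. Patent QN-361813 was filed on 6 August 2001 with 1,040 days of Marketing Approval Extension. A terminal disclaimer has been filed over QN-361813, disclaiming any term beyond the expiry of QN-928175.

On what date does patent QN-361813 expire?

Natural term of QN-361813:
  Base: filing + 20 years → 6 August 2021.
  Marketing Approval Extension: 1040 days claimed exceeds the 749-day cap, so +749 days → 25 August 2023.
Expiry of referenced patent QN-928175:
  Base: filing + 20 years → 26 July 2019.
  Marketing Approval Extension: 575 days (within the 749-day cap) → +575 days → 20 February 2021.
Terminal disclaimer: QN-361813 expires on the earlier of 25 August 2023 and 20 February 2021.

2021-02-20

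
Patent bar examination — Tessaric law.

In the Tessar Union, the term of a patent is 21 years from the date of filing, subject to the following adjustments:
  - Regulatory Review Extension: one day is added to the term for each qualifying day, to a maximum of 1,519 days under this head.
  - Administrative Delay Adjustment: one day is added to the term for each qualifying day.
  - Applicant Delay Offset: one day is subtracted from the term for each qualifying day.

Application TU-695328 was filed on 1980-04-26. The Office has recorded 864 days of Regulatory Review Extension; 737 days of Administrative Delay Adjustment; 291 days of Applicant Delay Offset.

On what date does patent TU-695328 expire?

Base term: filing date + 21 years → 26 April 2001.
Regulatory Review Extension: 864 days (within the 1519-day cap) → +864 days → 7 September 2003.
Administrative Delay Adjustment: +737 days → 13 September 2005.
Applicant Delay Offset: −291 days → 26 November 2004.

2004-11-26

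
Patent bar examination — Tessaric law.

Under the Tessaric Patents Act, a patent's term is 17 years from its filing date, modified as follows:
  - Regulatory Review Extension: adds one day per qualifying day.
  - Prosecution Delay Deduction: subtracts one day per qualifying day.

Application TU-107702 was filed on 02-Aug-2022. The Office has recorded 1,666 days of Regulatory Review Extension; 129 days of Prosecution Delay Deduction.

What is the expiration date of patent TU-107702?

2043-10-17

Base term: filing date + 17 years → 2 August 2039.
Regulatory Review Extension: +1666 days → 23 February 2044.
Prosecution Delay Deduction: −129 days → 17 October 2043.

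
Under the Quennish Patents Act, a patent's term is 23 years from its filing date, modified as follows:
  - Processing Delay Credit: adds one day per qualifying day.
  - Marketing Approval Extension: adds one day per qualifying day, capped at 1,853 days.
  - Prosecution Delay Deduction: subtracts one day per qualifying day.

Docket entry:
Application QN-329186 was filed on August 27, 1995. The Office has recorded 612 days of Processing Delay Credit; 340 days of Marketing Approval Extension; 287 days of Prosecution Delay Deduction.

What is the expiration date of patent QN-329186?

June 22, 2020

Base term: filing date + 23 years → 27 August 2018.
Processing Delay Credit: +612 days → 30 April 2020.
Marketing Approval Extension: 340 days (within the 1853-day cap) → +340 days → 5 April 2021.
Prosecution Delay Deduction: −287 days → 22 June 2020.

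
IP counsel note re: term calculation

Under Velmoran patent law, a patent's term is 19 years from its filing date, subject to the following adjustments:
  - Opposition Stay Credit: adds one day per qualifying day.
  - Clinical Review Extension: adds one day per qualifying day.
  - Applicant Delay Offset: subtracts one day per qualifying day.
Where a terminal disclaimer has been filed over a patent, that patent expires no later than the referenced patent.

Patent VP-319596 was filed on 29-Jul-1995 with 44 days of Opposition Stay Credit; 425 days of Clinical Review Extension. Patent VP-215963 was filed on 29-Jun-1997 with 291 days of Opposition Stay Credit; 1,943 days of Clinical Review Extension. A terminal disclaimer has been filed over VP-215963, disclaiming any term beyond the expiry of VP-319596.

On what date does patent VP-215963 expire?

Natural term of VP-215963:
  Base: filing + 19 years → 29 June 2016.
  Opposition Stay Credit: +291 days → 16 April 2017.
  Clinical Review Extension: +1943 days → 11 August 2022.
Expiry of referenced patent VP-319596:
  Base: filing + 19 years → 29 July 2014.
  Opposition Stay Credit: +44 days → 11 September 2014.
  Clinical Review Extension: +425 days → 10 November 2015.
Terminal disclaimer: VP-215963 expires on the earlier of 11 August 2022 and 10 November 2015.

2015-11-10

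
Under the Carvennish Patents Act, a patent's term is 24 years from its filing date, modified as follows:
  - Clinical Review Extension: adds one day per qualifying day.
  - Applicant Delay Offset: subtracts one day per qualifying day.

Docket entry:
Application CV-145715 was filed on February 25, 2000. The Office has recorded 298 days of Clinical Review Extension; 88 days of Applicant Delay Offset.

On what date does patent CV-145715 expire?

Base term: filing date + 24 years → 25 February 2024.
Clinical Review Extension: +298 days → 19 December 2024.
Applicant Delay Offset: −88 days → 22 September 2024.

2024-09-22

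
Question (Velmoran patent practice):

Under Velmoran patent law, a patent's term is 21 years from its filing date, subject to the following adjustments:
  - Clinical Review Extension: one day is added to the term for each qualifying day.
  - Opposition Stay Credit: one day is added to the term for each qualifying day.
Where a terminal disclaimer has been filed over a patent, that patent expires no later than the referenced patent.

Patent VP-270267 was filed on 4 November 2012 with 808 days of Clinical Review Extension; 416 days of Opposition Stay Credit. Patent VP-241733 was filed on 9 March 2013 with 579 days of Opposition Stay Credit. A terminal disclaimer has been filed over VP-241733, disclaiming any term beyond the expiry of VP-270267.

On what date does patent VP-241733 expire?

2035-10-09

Natural term of VP-241733:
  Base: filing + 21 years → 9 March 2034.
  Opposition Stay Credit: +579 days → 9 October 2035.
Expiry of referenced patent VP-270267:
  Base: filing + 21 years → 4 November 2033.
  Clinical Review Extension: +808 days → 21 January 2036.
  Opposition Stay Credit: +416 days → 12 March 2037.
Terminal disclaimer: VP-241733 expires on the earlier of 9 October 2035 and 12 March 2037.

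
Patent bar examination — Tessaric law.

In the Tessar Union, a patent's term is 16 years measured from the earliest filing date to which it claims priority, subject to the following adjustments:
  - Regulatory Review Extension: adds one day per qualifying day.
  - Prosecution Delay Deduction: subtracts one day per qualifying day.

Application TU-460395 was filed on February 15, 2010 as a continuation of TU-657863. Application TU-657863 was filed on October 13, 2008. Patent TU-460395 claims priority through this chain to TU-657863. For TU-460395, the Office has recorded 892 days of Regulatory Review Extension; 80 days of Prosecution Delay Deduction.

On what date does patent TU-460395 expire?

Earliest priority filing: 13 October 2008.
Base term: 13 October 2008 + 16 years → 13 October 2024.
Regulatory Review Extension: +892 days → 24 March 2027.
Prosecution Delay Deduction: −80 days → 3 January 2027.

2027-01-03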